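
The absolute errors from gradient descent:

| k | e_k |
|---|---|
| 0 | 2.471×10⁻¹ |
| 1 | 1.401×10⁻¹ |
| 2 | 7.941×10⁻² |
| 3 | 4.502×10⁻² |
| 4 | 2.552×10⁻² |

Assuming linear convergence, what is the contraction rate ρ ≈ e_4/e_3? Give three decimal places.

ρ ≈ e_4/e_3 = 2.552×10⁻²/4.502×10⁻² = 0.56686

0.567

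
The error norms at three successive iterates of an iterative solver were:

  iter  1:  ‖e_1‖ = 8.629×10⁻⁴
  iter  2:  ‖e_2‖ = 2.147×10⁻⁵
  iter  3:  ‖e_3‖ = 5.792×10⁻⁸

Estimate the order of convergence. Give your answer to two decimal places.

p ≈ ln(‖e_3‖/‖e_2‖) / ln(‖e_2‖/‖e_1‖)
  = ln(5.792×10⁻⁸/2.147×10⁻⁵) / ln(2.147×10⁻⁵/8.629×10⁻⁴)
  = ln(0.00269772) / ln(0.0248812)
  = -5.91535 / -3.69364 ≈ 1.60150

1.60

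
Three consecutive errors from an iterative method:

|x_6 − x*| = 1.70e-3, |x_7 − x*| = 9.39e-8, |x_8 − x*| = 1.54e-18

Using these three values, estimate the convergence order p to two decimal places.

2.53

p ≈ ln(|x_8 − x*|/|x_7 − x*|) / ln(|x_7 − x*|/|x_6 − x*|)
  = ln(1.54e-18/9.39e-8) / ln(9.39e-8/1.70e-3)
  = ln(1.64004e-11) / ln(5.52353e-05)
  = -24.83372 / -9.80391 ≈ 2.53304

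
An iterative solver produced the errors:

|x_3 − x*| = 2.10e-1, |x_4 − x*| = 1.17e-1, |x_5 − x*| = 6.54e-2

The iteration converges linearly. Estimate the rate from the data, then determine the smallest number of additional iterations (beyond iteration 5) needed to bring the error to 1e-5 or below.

Rate ρ ≈ |x_5 − x*|/|x_4 − x*| = 6.54e-2/1.17e-1 = 0.5590.
After j more steps, |x_{5+j} − x*| ≈ 6.54e-2·ρ^j; need ρ^j ≤ 1e-5/6.54e-2 = 0.000152905.
j ≥ ln(0.000152905)/ln(0.5590) = -8.7857/-0.58161 = 15.106.
So 16 more iterations are needed.

16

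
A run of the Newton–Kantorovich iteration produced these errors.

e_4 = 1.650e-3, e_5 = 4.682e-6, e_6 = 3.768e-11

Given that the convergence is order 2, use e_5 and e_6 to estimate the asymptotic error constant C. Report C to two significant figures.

1.7

C ≈ e_6 / e_5^2
  = 3.768e-11 / (4.682e-6)^2
  = 3.768e-11 / 2.19211e-11 ≈ 1.7189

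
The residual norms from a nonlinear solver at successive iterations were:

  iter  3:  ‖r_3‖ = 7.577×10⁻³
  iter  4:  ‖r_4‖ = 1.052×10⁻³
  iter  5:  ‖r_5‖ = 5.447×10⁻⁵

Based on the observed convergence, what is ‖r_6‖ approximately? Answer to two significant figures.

6.4e-7

First estimate the order: p ≈ ln(‖r_5‖/‖r_4‖) / ln(‖r_4‖/‖r_3‖) = ln(5.447×10⁻⁵/1.052×10⁻³)/ln(1.052×10⁻³/7.577×10⁻³) = ln(0.0517776)/ln(0.138841) ≈ 1.4996.
Then ‖r_6‖ ≈ ‖r_5‖·(‖r_5‖/‖r_4‖)^p = 5.447×10⁻⁵·(0.0517776)^1.4996 = 5.447×10⁻⁵·0.0117958 ≈ 6.425e-07.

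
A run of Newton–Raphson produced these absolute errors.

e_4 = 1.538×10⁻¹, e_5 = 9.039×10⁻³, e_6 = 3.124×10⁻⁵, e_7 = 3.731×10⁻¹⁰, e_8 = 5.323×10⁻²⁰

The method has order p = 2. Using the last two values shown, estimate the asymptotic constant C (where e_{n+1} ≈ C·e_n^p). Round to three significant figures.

C ≈ e_8 / e_7^2
  = 5.323×10⁻²⁰ / (3.731×10⁻¹⁰)^2
  = 5.323×10⁻²⁰ / 1.39204e-19 ≈ 0.38239

0.382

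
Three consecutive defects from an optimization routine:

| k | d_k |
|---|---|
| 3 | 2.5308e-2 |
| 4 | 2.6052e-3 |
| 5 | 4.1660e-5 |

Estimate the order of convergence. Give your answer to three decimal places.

p ≈ ln(d_5/d_4) / ln(d_4/d_3)
  = ln(4.1660e-5/2.6052e-3) / ln(2.6052e-3/2.5308e-2)
  = ln(0.0159911) / ln(0.10294)
  = -4.135723 / -2.273609 ≈ 1.819012

1.819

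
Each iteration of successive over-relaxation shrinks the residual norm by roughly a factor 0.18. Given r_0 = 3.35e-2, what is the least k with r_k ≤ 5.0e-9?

After k steps, r_k ≈ 3.35e-2·0.18^k.
Need 0.18^k ≤ 5.0e-9/3.35e-2 = 1.49254e-07.
k ≥ ln(1.49254e-07)/ln(0.18) = -15.7176/-1.71480 = 9.166.
Smallest integer k = 10.

10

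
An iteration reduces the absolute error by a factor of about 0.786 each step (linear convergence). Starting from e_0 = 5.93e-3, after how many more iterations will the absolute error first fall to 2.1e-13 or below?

100

After k steps, e_k ≈ 5.93e-3·0.786^k.
Need 0.786^k ≤ 2.1e-13/5.93e-3 = 3.54132e-11.
k ≥ ln(3.54132e-11)/ln(0.786) = -24.0639/-0.24080 = 99.933.
Smallest integer k = 100.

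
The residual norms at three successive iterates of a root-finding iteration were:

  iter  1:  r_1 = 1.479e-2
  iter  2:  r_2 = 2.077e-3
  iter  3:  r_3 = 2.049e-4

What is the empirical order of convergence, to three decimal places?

1.180

p ≈ ln(r_3/r_2) / ln(r_2/r_1)
  = ln(2.049e-4/2.077e-3) / ln(2.077e-3/1.479e-2)
  = ln(0.0986519) / ln(0.140433)
  = -2.316158 / -1.963025 ≈ 1.179892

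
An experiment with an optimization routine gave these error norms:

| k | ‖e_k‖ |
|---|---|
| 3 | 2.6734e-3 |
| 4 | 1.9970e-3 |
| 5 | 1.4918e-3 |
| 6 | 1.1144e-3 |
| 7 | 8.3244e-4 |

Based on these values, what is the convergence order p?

1

Consecutive ratios: ‖e_7‖/‖e_6‖ = 8.3244e-4/1.1144e-3 = 0.746985, ‖e_6‖/‖e_5‖ = 1.1144e-3/1.4918e-3 = 0.747017.
p ≈ ln(0.746985)/ln(0.747017) = -0.2917/-0.2917 ≈ 1.00.
So the convergence is linear (order 1).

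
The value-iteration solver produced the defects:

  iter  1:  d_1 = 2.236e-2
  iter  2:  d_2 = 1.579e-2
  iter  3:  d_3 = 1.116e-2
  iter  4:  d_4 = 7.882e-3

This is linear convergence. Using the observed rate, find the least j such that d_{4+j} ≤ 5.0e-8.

Rate ρ ≈ d_4/d_3 = 7.882e-3/1.116e-2 = 0.7063.
After j more steps, d_{4+j} ≈ 7.882e-3·ρ^j; need ρ^j ≤ 5.0e-8/7.882e-3 = 6.34357e-06.
j ≥ ln(6.34357e-06)/ln(0.7063) = -11.9681/-0.34772 = 34.419.
So 35 more iterations are needed.

35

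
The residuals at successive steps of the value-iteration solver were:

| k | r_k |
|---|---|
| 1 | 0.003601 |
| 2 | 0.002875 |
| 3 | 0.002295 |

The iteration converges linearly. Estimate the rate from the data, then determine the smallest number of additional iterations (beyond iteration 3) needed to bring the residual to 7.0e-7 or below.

Rate ρ ≈ r_3/r_2 = 0.002295/0.002875 = 0.7983.
After j more steps, r_{3+j} ≈ 0.002295·ρ^j; need ρ^j ≤ 7.0e-7/0.002295 = 0.000305011.
j ≥ ln(0.000305011)/ln(0.7983) = -8.0952/-0.22527 = 35.936.
So 36 more iterations are needed.

36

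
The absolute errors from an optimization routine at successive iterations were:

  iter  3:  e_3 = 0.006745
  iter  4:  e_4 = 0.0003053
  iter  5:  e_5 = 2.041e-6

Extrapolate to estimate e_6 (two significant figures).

First estimate the order: p ≈ ln(e_5/e_4) / ln(e_4/e_3) = ln(2.041e-6/0.0003053)/ln(0.0003053/0.006745) = ln(0.00668523)/ln(0.0452632) ≈ 1.6179.
Then e_6 ≈ e_5·(e_5/e_4)^p = 2.041e-6·(0.00668523)^1.6179 = 2.041e-6·0.00030287 ≈ 6.182e-10.

6.2e-10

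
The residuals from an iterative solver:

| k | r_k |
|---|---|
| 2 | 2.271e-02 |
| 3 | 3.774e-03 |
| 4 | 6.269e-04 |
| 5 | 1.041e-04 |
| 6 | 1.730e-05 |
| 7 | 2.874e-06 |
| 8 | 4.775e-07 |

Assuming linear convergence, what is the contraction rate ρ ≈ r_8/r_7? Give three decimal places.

0.166

ρ ≈ r_8/r_7 = 4.775e-07/2.874e-06 = 0.16614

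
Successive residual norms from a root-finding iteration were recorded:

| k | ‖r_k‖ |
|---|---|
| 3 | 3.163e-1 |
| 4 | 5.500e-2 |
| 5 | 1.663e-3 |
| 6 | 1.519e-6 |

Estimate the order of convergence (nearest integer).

Consecutive ratios: ‖r_6‖/‖r_5‖ = 1.519e-6/1.663e-3 = 0.00091341, ‖r_5‖/‖r_4‖ = 1.663e-3/5.500e-2 = 0.0302364.
p ≈ ln(0.00091341)/ln(0.0302364) = -6.9983/-3.4987 ≈ 2.00.
So the convergence is quadratic (order 2).

2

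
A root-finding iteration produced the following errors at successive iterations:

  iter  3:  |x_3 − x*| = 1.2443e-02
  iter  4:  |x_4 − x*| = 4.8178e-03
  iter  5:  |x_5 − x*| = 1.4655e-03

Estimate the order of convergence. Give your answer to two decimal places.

p ≈ ln(|x_5 − x*|/|x_4 − x*|) / ln(|x_4 − x*|/|x_3 − x*|)
  = ln(1.4655e-03/4.8178e-03) / ln(4.8178e-03/1.2443e-02)
  = ln(0.304184) / ln(0.38719)
  = -1.19012 / -0.94884 ≈ 1.25429

1.25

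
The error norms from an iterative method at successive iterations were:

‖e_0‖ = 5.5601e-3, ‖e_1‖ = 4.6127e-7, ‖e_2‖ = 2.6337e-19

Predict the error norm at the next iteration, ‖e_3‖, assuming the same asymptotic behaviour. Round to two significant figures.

4.9e-56

First estimate the order: p ≈ ln(‖e_2‖/‖e_1‖) / ln(‖e_1‖/‖e_0‖) = ln(2.6337e-19/4.6127e-7)/ln(4.6127e-7/5.5601e-3) = ln(5.70967e-13)/ln(8.29607e-05) ≈ 3.0000.
Then ‖e_3‖ ≈ ‖e_2‖·(‖e_2‖/‖e_1‖)^p = 2.6337e-19·(5.70967e-13)^3.0000 = 2.6337e-19·1.86137e-37 ≈ 4.902e-56.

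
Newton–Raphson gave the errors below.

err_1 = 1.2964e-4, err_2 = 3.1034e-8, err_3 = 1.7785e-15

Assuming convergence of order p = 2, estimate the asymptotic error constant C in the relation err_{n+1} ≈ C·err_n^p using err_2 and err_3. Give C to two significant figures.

C ≈ err_3 / err_2^2
  = 1.7785e-15 / (3.1034e-8)^2
  = 1.7785e-15 / 9.63109e-16 ≈ 1.8466

1.8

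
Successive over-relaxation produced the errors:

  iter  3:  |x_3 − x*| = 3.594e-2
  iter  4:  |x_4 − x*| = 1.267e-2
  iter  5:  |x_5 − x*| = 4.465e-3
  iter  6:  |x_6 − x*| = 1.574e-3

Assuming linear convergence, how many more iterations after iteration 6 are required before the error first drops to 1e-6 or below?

8

Rate ρ ≈ |x_6 − x*|/|x_5 − x*| = 1.574e-3/4.465e-3 = 0.3525.
After j more steps, |x_{6+j} − x*| ≈ 1.574e-3·ρ^j; need ρ^j ≤ 1e-6/1.574e-3 = 0.000635324.
j ≥ ln(0.000635324)/ln(0.3525) = -7.3614/-1.04270 = 7.060.
So 8 more iterations are needed.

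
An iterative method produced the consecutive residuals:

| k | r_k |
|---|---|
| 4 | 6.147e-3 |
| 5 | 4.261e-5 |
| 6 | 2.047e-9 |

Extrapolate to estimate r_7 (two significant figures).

First estimate the order: p ≈ ln(r_6/r_5) / ln(r_5/r_4) = ln(2.047e-9/4.261e-5)/ln(4.261e-5/6.147e-3) = ln(4.80404e-05)/ln(0.00693184) ≈ 2.0000.
Then r_7 ≈ r_6·(r_6/r_5)^p = 2.047e-9·(4.80404e-05)^2.0000 = 2.047e-9·2.30788e-09 ≈ 4.724e-18.

4.7e-18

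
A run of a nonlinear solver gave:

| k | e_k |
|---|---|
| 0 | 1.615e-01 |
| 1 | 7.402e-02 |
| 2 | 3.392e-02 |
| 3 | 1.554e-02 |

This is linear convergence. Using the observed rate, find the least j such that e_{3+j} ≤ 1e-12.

Rate ρ ≈ e_3/e_2 = 1.554e-02/3.392e-02 = 0.4581.
After j more steps, e_{3+j} ≈ 1.554e-02·ρ^j; need ρ^j ≤ 1e-12/1.554e-02 = 6.43501e-11.
j ≥ ln(6.43501e-11)/ln(0.4581) = -23.4667/-0.78067 = 30.060.
So 31 more iterations are needed.

31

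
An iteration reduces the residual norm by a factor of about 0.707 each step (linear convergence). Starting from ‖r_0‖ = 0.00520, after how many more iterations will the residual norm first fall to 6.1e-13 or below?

66

After k steps, ‖r_k‖ ≈ 0.00520·0.707^k.
Need 0.707^k ≤ 6.1e-13/0.00520 = 1.17308e-10.
k ≥ ln(1.17308e-10)/ln(0.707) = -22.8662/-0.34672 = 65.950.
Smallest integer k = 66.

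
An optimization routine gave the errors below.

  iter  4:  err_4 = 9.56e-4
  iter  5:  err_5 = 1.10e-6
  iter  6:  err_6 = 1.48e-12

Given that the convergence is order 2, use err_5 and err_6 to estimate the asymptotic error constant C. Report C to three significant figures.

C ≈ err_6 / err_5^2
  = 1.48e-12 / (1.10e-6)^2
  = 1.48e-12 / 1.21e-12 ≈ 1.2231

1.22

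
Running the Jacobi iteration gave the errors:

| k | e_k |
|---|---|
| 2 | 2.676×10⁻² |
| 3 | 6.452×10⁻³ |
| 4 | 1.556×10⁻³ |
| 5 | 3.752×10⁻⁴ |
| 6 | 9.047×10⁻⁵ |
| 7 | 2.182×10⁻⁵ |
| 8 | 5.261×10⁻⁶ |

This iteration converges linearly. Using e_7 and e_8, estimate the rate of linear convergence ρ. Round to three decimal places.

0.241

ρ ≈ e_8/e_7 = 5.261×10⁻⁶/2.182×10⁻⁵ = 0.24111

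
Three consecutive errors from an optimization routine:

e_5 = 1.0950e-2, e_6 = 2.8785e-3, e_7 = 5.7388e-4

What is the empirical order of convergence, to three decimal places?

p ≈ ln(e_7/e_6) / ln(e_6/e_5)
  = ln(5.7388e-4/2.8785e-3) / ln(2.8785e-3/1.0950e-2)
  = ln(0.199368) / ln(0.262877)
  = -1.612603 / -1.336069 ≈ 1.206976

1.207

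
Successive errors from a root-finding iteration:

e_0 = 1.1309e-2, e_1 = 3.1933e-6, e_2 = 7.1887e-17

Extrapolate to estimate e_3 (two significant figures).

First estimate the order: p ≈ ln(e_2/e_1) / ln(e_1/e_0) = ln(7.1887e-17/3.1933e-6)/ln(3.1933e-6/1.1309e-2) = ln(2.25118e-11)/ln(0.000282368) ≈ 3.0000.
Then e_3 ≈ e_2·(e_2/e_1)^p = 7.1887e-17·(2.25118e-11)^3.0000 = 7.1887e-17·1.14086e-32 ≈ 8.201e-49.

8.2e-49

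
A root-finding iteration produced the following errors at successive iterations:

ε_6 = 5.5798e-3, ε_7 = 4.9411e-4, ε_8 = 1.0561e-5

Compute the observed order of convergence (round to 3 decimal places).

p ≈ ln(ε_8/ε_7) / ln(ε_7/ε_6)
  = ln(1.0561e-5/4.9411e-4) / ln(4.9411e-4/5.5798e-3)
  = ln(0.0213738) / ln(0.0885534)
  = -3.845589 / -2.424150 ≈ 1.586366

1.586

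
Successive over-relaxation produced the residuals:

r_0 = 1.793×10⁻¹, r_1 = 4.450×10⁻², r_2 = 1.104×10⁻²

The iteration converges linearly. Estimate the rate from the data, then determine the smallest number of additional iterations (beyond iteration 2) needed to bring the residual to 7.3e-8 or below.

Rate ρ ≈ r_2/r_1 = 1.104×10⁻²/4.450×10⁻² = 0.2481.
After j more steps, r_{2+j} ≈ 1.104×10⁻²·ρ^j; need ρ^j ≤ 7.3e-8/1.104×10⁻² = 6.61232e-06.
j ≥ ln(6.61232e-06)/ln(0.2481) = -11.9266/-1.39392 = 8.556.
So 9 more iterations are needed.

9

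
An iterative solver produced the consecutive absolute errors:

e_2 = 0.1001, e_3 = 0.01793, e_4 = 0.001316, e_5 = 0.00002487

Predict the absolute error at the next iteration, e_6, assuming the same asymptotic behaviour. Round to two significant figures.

6.0e-8

First estimate the order: p ≈ ln(e_5/e_4) / ln(e_4/e_3) = ln(0.00002487/0.001316)/ln(0.001316/0.01793) = ln(0.0188982)/ln(0.0733965) ≈ 1.5195.
Then e_6 ≈ e_5·(e_5/e_4)^p = 0.00002487·(0.0188982)^1.5195 = 0.00002487·0.00240448 ≈ 5.98e-08.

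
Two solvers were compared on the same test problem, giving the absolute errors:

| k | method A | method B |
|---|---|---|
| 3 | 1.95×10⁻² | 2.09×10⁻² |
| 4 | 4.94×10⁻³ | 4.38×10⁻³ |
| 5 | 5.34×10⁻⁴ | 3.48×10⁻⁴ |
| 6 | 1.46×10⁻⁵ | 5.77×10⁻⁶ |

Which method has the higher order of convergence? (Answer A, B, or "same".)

same

Method A: p ≈ ln(1.46×10⁻⁵/5.34×10⁻⁴)/ln(5.34×10⁻⁴/4.94×10⁻³) ≈ 1.62.
Method B: p ≈ ln(5.77×10⁻⁶/3.48×10⁻⁴)/ln(3.48×10⁻⁴/4.38×10⁻³) ≈ 1.62.
Both orders ≈ 1.6 — effectively the same.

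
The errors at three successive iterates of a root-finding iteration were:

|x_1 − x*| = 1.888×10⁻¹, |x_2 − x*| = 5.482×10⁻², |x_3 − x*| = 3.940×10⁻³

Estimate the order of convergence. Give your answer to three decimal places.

p ≈ ln(|x_3 − x*|/|x_2 − x*|) / ln(|x_2 − x*|/|x_1 − x*|)
  = ln(3.940×10⁻³/5.482×10⁻²) / ln(5.482×10⁻²/1.888×10⁻¹)
  = ln(0.0718716) / ln(0.29036)
  = -2.632874 / -1.236634 ≈ 2.129065

2.129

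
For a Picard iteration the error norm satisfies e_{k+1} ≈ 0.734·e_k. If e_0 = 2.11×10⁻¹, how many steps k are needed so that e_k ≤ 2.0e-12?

83

After k steps, e_k ≈ 2.11×10⁻¹·0.734^k.
Need 0.734^k ≤ 2.0e-12/2.11×10⁻¹ = 9.47867e-12.
k ≥ ln(9.47867e-12)/ln(0.734) = -25.3820/-0.30925 = 82.076.
Smallest integer k = 83.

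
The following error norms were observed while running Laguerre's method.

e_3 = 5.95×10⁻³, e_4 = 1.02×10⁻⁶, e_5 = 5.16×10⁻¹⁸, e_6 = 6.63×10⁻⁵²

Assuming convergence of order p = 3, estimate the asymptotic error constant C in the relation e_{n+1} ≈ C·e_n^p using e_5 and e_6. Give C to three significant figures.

C ≈ e_6 / e_5^3
  = 6.63×10⁻⁵² / (5.16×10⁻¹⁸)^3
  = 6.63×10⁻⁵² / 1.37388e-52 ≈ 4.8257

4.83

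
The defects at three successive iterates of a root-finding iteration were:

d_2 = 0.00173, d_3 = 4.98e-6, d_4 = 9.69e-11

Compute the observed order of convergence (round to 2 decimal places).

p ≈ ln(d_4/d_3) / ln(d_3/d_2)
  = ln(9.69e-11/4.98e-6) / ln(4.98e-6/0.00173)
  = ln(1.94578e-05) / ln(0.00287861)
  = -10.84726 / -5.85045 ≈ 1.85409

1.85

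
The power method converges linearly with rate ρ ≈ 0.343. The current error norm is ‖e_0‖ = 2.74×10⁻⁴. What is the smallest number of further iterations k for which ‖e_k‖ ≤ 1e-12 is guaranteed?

19

After k steps, ‖e_k‖ ≈ 2.74×10⁻⁴·0.343^k.
Need 0.343^k ≤ 1e-12/2.74×10⁻⁴ = 3.64964e-09.
k ≥ ln(3.64964e-09)/ln(0.343) = -19.4286/-1.07002 = 18.157.
Smallest integer k = 19.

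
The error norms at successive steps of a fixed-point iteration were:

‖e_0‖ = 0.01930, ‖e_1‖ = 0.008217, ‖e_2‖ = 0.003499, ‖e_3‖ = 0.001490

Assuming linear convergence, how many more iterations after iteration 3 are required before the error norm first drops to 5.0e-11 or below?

Rate ρ ≈ ‖e_3‖/‖e_2‖ = 0.001490/0.003499 = 0.4258.
After j more steps, ‖e_{3+j}‖ ≈ 0.001490·ρ^j; need ρ^j ≤ 5.0e-11/0.001490 = 3.3557e-08.
j ≥ ln(3.3557e-08)/ln(0.4258) = -17.2100/-0.85379 = 20.157.
So 21 more iterations are needed.

21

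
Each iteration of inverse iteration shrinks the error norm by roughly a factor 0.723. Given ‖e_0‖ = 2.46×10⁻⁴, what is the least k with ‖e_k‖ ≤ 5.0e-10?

41

After k steps, ‖e_k‖ ≈ 2.46×10⁻⁴·0.723^k.
Need 0.723^k ≤ 5.0e-10/2.46×10⁻⁴ = 2.03252e-06.
k ≥ ln(2.03252e-06)/ln(0.723) = -13.1062/-0.32435 = 40.408.
Smallest integer k = 41.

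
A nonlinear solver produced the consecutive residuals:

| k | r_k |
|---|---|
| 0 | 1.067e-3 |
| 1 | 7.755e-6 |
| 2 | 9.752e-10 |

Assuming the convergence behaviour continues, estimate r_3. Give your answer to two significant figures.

7.5e-17

First estimate the order: p ≈ ln(r_2/r_1) / ln(r_1/r_0) = ln(9.752e-10/7.755e-6)/ln(7.755e-6/1.067e-3) = ln(0.000125751)/ln(0.00726804) ≈ 1.8239.
Then r_3 ≈ r_2·(r_2/r_1)^p = 9.752e-10·(0.000125751)^1.8239 = 9.752e-10·7.68951e-08 ≈ 7.499e-17.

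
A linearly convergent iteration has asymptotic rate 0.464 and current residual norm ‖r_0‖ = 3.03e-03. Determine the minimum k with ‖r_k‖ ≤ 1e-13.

32

After k steps, ‖r_k‖ ≈ 3.03e-03·0.464^k.
Need 0.464^k ≤ 1e-13/3.03e-03 = 3.30033e-11.
k ≥ ln(3.30033e-11)/ln(0.464) = -24.1344/-0.76787 = 31.430.
Smallest integer k = 32.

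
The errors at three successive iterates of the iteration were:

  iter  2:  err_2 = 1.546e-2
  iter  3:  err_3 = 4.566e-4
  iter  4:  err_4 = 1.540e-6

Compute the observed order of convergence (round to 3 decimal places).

1.616

p ≈ ln(err_4/err_3) / ln(err_3/err_2)
  = ln(1.540e-6/4.566e-4) / ln(4.566e-4/1.546e-2)
  = ln(0.00337276) / ln(0.0295343)
  = -5.692024 / -3.522203 ≈ 1.616041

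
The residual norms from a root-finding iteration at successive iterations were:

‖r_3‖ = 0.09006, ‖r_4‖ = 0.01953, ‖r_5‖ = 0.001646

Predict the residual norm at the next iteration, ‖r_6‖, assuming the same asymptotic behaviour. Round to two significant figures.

First estimate the order: p ≈ ln(‖r_5‖/‖r_4‖) / ln(‖r_4‖/‖r_3‖) = ln(0.001646/0.01953)/ln(0.01953/0.09006) = ln(0.0842806)/ln(0.216855) ≈ 1.6183.
Then ‖r_6‖ ≈ ‖r_5‖·(‖r_5‖/‖r_4‖)^p = 0.001646·(0.0842806)^1.6183 = 0.001646·0.0182602 ≈ 3.006e-05.

3.0e-5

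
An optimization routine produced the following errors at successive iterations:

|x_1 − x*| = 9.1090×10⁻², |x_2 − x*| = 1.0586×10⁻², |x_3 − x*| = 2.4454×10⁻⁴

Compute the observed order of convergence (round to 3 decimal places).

p ≈ ln(|x_3 − x*|/|x_2 − x*|) / ln(|x_2 − x*|/|x_1 − x*|)
  = ln(2.4454×10⁻⁴/1.0586×10⁻²) / ln(1.0586×10⁻²/9.1090×10⁻²)
  = ln(0.0231003) / ln(0.116215)
  = -3.767910 / -2.152313 ≈ 1.750633

1.751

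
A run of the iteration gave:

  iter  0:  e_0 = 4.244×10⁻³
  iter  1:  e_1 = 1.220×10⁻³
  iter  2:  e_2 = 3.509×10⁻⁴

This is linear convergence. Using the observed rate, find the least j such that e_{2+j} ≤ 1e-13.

18

Rate ρ ≈ e_2/e_1 = 3.509×10⁻⁴/1.220×10⁻³ = 0.2876.
After j more steps, e_{2+j} ≈ 3.509×10⁻⁴·ρ^j; need ρ^j ≤ 1e-13/3.509×10⁻⁴ = 2.84981e-10.
j ≥ ln(2.84981e-10)/ln(0.2876) = -21.9786/-1.24618 = 17.637.
So 18 more iterations are needed.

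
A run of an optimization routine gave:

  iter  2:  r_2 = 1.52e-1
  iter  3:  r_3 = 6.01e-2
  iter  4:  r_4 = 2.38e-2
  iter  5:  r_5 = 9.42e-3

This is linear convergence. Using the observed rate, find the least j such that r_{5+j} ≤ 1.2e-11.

23

Rate ρ ≈ r_5/r_4 = 9.42e-3/2.38e-2 = 0.3958.
After j more steps, r_{5+j} ≈ 9.42e-3·ρ^j; need ρ^j ≤ 1.2e-11/9.42e-3 = 1.27389e-09.
j ≥ ln(1.27389e-09)/ln(0.3958) = -20.4812/-0.92685 = 22.098.
So 23 more iterations are needed.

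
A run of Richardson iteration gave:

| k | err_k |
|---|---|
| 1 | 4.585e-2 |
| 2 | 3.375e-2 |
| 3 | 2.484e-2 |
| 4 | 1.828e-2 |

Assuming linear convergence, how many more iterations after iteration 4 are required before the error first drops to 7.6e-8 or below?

41

Rate ρ ≈ err_4/err_3 = 1.828e-2/2.484e-2 = 0.7359.
After j more steps, err_{4+j} ≈ 1.828e-2·ρ^j; need ρ^j ≤ 7.6e-8/1.828e-2 = 4.15755e-06.
j ≥ ln(4.15755e-06)/ln(0.7359) = -12.3906/-0.30666 = 40.405.
So 41 more iterations are needed.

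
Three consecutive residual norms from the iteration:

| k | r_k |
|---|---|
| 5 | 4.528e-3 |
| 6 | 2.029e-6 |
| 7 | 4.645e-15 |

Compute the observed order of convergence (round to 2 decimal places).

p ≈ ln(r_7/r_6) / ln(r_6/r_5)
  = ln(4.645e-15/2.029e-6) / ln(2.029e-6/4.528e-3)
  = ln(2.28931e-09) / ln(0.000448101)
  = -19.89502 / -7.71049 ≈ 2.58025

2.58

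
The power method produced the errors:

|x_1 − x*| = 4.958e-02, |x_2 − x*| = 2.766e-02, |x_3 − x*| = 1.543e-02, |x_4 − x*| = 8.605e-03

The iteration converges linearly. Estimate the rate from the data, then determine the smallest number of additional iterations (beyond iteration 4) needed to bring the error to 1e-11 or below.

36

Rate ρ ≈ |x_4 − x*|/|x_3 − x*| = 8.605e-03/1.543e-02 = 0.5577.
After j more steps, |x_{4+j} − x*| ≈ 8.605e-03·ρ^j; need ρ^j ≤ 1e-11/8.605e-03 = 1.16212e-09.
j ≥ ln(1.16212e-09)/ln(0.5577) = -20.5730/-0.58393 = 35.232.
So 36 more iterations are needed.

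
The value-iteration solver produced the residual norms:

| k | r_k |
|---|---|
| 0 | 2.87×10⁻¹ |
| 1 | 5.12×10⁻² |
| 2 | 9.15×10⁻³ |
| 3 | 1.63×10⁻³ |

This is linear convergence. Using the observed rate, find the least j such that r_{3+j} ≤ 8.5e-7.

Rate ρ ≈ r_3/r_2 = 1.63×10⁻³/9.15×10⁻³ = 0.1781.
After j more steps, r_{3+j} ≈ 1.63×10⁻³·ρ^j; need ρ^j ≤ 8.5e-7/1.63×10⁻³ = 0.000521472.
j ≥ ln(0.000521472)/ln(0.1781) = -7.5589/-1.72541 = 4.381.
So 5 more iterations are needed.

5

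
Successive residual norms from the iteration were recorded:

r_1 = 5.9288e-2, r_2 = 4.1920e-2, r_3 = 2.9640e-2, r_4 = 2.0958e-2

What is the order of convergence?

1

Consecutive ratios: r_4/r_3 = 2.0958e-2/2.9640e-2 = 0.707085, r_3/r_2 = 2.9640e-2/4.1920e-2 = 0.707061.
p ≈ ln(0.707085)/ln(0.707061) = -0.3466/-0.3466 ≈ 1.00.
So the convergence is linear (order 1).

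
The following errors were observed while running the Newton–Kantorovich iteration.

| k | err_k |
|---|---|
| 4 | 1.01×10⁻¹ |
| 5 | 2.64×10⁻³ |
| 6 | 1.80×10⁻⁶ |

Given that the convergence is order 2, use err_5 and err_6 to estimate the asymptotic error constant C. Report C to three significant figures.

0.258

C ≈ err_6 / err_5^2
  = 1.80×10⁻⁶ / (2.64×10⁻³)^2
  = 1.80×10⁻⁶ / 6.9696e-06 ≈ 0.25826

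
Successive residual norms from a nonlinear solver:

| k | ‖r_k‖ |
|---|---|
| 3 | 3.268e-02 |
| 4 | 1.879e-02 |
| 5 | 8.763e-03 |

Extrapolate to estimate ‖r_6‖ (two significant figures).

3.1e-3

First estimate the order: p ≈ ln(‖r_5‖/‖r_4‖) / ln(‖r_4‖/‖r_3‖) = ln(8.763e-03/1.879e-02)/ln(1.879e-02/3.268e-02) = ln(0.466365)/ln(0.574969) ≈ 1.3783.
Then ‖r_6‖ ≈ ‖r_5‖·(‖r_5‖/‖r_4‖)^p = 8.763e-03·(0.466365)^1.3783 = 8.763e-03·0.349466 ≈ 0.003062.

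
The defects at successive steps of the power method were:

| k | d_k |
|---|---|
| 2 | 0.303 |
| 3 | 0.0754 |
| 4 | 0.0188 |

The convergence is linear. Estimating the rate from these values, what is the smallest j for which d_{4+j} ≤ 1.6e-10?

Rate ρ ≈ d_4/d_3 = 0.0188/0.0754 = 0.2493.
After j more steps, d_{4+j} ≈ 0.0188·ρ^j; need ρ^j ≤ 1.6e-10/0.0188 = 8.51064e-09.
j ≥ ln(8.51064e-09)/ln(0.2493) = -18.5819/-1.38910 = 13.377.
So 14 more iterations are needed.

14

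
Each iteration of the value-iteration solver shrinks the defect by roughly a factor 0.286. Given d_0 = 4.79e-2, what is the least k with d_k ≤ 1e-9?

After k steps, d_k ≈ 4.79e-2·0.286^k.
Need 0.286^k ≤ 1e-9/4.79e-2 = 2.08768e-08.
k ≥ ln(2.08768e-08)/ln(0.286) = -17.6846/-1.25176 = 14.128.
Smallest integer k = 15.

15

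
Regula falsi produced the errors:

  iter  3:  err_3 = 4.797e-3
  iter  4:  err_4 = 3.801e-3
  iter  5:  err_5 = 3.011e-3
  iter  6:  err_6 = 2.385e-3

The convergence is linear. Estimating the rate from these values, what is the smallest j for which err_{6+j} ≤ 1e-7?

Rate ρ ≈ err_6/err_5 = 2.385e-3/3.011e-3 = 0.7921.
After j more steps, err_{6+j} ≈ 2.385e-3·ρ^j; need ρ^j ≤ 1e-7/2.385e-3 = 4.19287e-05.
j ≥ ln(4.19287e-05)/ln(0.7921) = -10.0795/-0.23307 = 43.247.
So 44 more iterations are needed.

44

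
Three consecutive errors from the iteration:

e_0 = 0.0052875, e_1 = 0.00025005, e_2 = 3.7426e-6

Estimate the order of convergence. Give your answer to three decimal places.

1.377

p ≈ ln(e_2/e_1) / ln(e_1/e_0)
  = ln(3.7426e-6/0.00025005) / ln(0.00025005/0.0052875)
  = ln(0.0149674) / ln(0.0472908)
  = -4.201881 / -3.051440 ≈ 1.377016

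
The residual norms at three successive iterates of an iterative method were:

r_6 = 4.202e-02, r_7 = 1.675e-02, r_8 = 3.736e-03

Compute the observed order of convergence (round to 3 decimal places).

1.631

p ≈ ln(r_8/r_7) / ln(r_7/r_6)
  = ln(3.736e-03/1.675e-02) / ln(1.675e-02/4.202e-02)
  = ln(0.223045) / ln(0.39862)
  = -1.500382 / -0.919747 ≈ 1.631299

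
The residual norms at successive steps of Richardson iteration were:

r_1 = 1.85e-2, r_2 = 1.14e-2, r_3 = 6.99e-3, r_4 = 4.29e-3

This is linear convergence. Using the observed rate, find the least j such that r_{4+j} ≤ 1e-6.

Rate ρ ≈ r_4/r_3 = 4.29e-3/6.99e-3 = 0.6137.
After j more steps, r_{4+j} ≈ 4.29e-3·ρ^j; need ρ^j ≤ 1e-6/4.29e-3 = 0.0002331.
j ≥ ln(0.0002331)/ln(0.6137) = -8.3640/-0.48825 = 17.131.
So 18 more iterations are needed.

18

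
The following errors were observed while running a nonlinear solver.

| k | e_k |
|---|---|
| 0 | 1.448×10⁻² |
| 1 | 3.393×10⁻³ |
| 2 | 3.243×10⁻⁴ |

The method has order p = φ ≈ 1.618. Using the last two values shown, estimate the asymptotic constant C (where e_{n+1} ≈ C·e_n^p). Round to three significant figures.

3.21

C ≈ e_2 / e_1^1.618
  = 3.243×10⁻⁴ / (3.393×10⁻³)^1.618
  = 3.243×10⁻⁴ / 0.000101038 ≈ 3.2097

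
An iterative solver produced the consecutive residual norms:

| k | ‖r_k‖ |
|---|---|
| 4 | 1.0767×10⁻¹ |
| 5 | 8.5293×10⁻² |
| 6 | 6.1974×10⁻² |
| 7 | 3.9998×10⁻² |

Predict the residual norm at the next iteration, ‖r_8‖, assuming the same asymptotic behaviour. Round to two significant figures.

First estimate the order: p ≈ ln(‖r_7‖/‖r_6‖) / ln(‖r_6‖/‖r_5‖) = ln(3.9998×10⁻²/6.1974×10⁻²)/ln(6.1974×10⁻²/8.5293×10⁻²) = ln(0.6454)/ln(0.726601) ≈ 1.3711.
Then ‖r_8‖ ≈ ‖r_7‖·(‖r_7‖/‖r_6‖)^p = 3.9998×10⁻²·(0.6454)^1.3711 = 3.9998×10⁻²·0.548601 ≈ 0.02194.

2.2e-2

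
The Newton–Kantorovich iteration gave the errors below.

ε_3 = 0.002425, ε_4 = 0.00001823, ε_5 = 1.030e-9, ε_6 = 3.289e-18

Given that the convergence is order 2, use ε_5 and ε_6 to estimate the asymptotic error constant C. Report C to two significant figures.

C ≈ ε_6 / ε_5^2
  = 3.289e-18 / (1.030e-9)^2
  = 3.289e-18 / 1.0609e-18 ≈ 3.1002

3.1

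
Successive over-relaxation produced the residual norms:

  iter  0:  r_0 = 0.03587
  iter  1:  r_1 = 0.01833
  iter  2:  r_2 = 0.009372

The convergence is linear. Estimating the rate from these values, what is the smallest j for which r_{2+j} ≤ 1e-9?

Rate ρ ≈ r_2/r_1 = 0.009372/0.01833 = 0.5113.
After j more steps, r_{2+j} ≈ 0.009372·ρ^j; need ρ^j ≤ 1e-9/0.009372 = 1.06701e-07.
j ≥ ln(1.06701e-07)/ln(0.5113) = -16.0532/-0.67080 = 23.931.
So 24 more iterations are needed.

24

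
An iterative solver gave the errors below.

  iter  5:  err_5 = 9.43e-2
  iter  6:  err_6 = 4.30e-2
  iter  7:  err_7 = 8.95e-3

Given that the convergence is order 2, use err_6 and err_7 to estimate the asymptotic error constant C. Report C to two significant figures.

C ≈ err_7 / err_6^2
  = 8.95e-3 / (4.30e-2)^2
  = 8.95e-3 / 0.001849 ≈ 4.8405

4.8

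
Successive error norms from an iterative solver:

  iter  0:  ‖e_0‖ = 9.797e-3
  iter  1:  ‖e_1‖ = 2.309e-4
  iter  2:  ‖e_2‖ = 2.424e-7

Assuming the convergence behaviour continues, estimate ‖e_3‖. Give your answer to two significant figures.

First estimate the order: p ≈ ln(‖e_2‖/‖e_1‖) / ln(‖e_1‖/‖e_0‖) = ln(2.424e-7/2.309e-4)/ln(2.309e-4/9.797e-3) = ln(0.00104981)/ln(0.0235684) ≈ 1.8302.
Then ‖e_3‖ ≈ ‖e_2‖·(‖e_2‖/‖e_1‖)^p = 2.424e-7·(0.00104981)^1.8302 = 2.424e-7·3.53213e-06 ≈ 8.562e-13.

8.6e-13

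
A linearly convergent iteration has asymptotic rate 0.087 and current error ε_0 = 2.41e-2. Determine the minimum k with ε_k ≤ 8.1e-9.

7

After k steps, ε_k ≈ 2.41e-2·0.087^k.
Need 0.087^k ≤ 8.1e-9/2.41e-2 = 3.361e-07.
k ≥ ln(3.361e-07)/ln(0.087) = -14.9059/-2.44185 = 6.104.
Smallest integer k = 7.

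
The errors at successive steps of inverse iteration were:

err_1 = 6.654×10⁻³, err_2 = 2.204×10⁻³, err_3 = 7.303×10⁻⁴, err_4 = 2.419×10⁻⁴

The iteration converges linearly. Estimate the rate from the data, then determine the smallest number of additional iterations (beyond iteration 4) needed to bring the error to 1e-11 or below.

Rate ρ ≈ err_4/err_3 = 2.419×10⁻⁴/7.303×10⁻⁴ = 0.3312.
After j more steps, err_{4+j} ≈ 2.419×10⁻⁴·ρ^j; need ρ^j ≤ 1e-11/2.419×10⁻⁴ = 4.13394e-08.
j ≥ ln(4.13394e-08)/ln(0.3312) = -17.0014/-1.10503 = 15.385.
So 16 more iterations are needed.

16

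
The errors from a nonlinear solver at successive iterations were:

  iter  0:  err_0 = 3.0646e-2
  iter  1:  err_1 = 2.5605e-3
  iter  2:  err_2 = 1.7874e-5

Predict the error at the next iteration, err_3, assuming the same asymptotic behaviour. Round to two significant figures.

First estimate the order: p ≈ ln(err_2/err_1) / ln(err_1/err_0) = ln(1.7874e-5/2.5605e-3)/ln(2.5605e-3/3.0646e-2) = ln(0.00698067)/ln(0.0835509) ≈ 2.0000.
Then err_3 ≈ err_2·(err_2/err_1)^p = 1.7874e-5·(0.00698067)^2.0000 = 1.7874e-5·4.87298e-05 ≈ 8.71e-10.

8.7e-10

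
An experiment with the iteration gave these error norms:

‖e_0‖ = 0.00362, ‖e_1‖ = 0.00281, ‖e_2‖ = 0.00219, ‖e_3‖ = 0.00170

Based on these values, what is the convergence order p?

Consecutive ratios: ‖e_3‖/‖e_2‖ = 0.00170/0.00219 = 0.776256, ‖e_2‖/‖e_1‖ = 0.00219/0.00281 = 0.779359.
p ≈ ln(0.776256)/ln(0.779359) = -0.2533/-0.2493 ≈ 1.02.
So the convergence is linear (order 1).

1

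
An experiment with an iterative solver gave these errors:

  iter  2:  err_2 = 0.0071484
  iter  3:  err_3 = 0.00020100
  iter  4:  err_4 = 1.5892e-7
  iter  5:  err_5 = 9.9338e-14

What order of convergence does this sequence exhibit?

2

Consecutive ratios: err_5/err_4 = 9.9338e-14/1.5892e-7 = 6.25082e-07, err_4/err_3 = 1.5892e-7/0.00020100 = 0.000790647.
p ≈ ln(6.25082e-07)/ln(0.000790647) = -14.2854/-7.1427 ≈ 2.00.
So the convergence is quadratic (order 2).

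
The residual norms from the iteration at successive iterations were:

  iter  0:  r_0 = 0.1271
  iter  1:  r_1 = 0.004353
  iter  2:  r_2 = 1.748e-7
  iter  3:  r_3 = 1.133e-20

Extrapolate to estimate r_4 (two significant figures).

First estimate the order: p ≈ ln(r_3/r_2) / ln(r_2/r_1) = ln(1.133e-20/1.748e-7)/ln(1.748e-7/0.004353) = ln(6.48169e-14)/ln(4.01562e-05) ≈ 2.9999.
Then r_4 ≈ r_3·(r_3/r_2)^p = 1.133e-20·(6.48169e-14)^2.9999 = 1.133e-20·2.73139e-40 ≈ 3.095e-60.

3.1e-60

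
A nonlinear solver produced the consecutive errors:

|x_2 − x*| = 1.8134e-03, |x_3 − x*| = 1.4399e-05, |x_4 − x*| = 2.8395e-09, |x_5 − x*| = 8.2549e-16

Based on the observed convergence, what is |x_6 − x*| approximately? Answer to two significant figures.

2.4e-27

First estimate the order: p ≈ ln(|x_5 − x*|/|x_4 − x*|) / ln(|x_4 − x*|/|x_3 − x*|) = ln(8.2549e-16/2.8395e-09)/ln(2.8395e-09/1.4399e-05) = ln(2.90717e-07)/ln(0.000197201) ≈ 1.7642.
Then |x_6 − x*| ≈ |x_5 − x*|·(|x_5 − x*|/|x_4 − x*|)^p = 8.2549e-16·(2.90717e-07)^1.7642 = 8.2549e-16·2.93937e-12 ≈ 2.426e-27.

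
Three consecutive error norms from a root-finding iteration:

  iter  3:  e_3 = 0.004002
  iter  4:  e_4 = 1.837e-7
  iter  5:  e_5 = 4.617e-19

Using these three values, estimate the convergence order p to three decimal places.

p ≈ ln(e_5/e_4) / ln(e_4/e_3)
  = ln(4.617e-19/1.837e-7) / ln(1.837e-7/0.004002)
  = ln(2.51334e-12) / ln(4.5902e-05)
  = -26.709409 / -9.989002 ≈ 2.673882

2.674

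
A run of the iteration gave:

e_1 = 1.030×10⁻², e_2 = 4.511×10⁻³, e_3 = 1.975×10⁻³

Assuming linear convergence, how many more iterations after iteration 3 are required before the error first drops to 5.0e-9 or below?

16

Rate ρ ≈ e_3/e_2 = 1.975×10⁻³/4.511×10⁻³ = 0.4378.
After j more steps, e_{3+j} ≈ 1.975×10⁻³·ρ^j; need ρ^j ≤ 5.0e-9/1.975×10⁻³ = 2.53165e-06.
j ≥ ln(2.53165e-06)/ln(0.4378) = -12.8866/-0.82599 = 15.601.
So 16 more iterations are needed.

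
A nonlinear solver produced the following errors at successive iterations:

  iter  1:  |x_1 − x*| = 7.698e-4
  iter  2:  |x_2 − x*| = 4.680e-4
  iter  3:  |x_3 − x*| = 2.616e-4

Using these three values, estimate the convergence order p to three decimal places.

1.169

p ≈ ln(|x_3 − x*|/|x_2 − x*|) / ln(|x_2 − x*|/|x_1 − x*|)
  = ln(2.616e-4/4.680e-4) / ln(4.680e-4/7.698e-4)
  = ln(0.558974) / ln(0.60795)
  = -0.581652 / -0.497663 ≈ 1.168767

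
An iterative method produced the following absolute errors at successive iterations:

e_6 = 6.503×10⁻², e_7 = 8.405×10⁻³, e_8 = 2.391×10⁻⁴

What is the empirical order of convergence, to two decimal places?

1.74

p ≈ ln(e_8/e_7) / ln(e_7/e_6)
  = ln(2.391×10⁻⁴/8.405×10⁻³) / ln(8.405×10⁻³/6.503×10⁻²)
  = ln(0.0284474) / ln(0.129248)
  = -3.55970 / -2.04602 ≈ 1.73982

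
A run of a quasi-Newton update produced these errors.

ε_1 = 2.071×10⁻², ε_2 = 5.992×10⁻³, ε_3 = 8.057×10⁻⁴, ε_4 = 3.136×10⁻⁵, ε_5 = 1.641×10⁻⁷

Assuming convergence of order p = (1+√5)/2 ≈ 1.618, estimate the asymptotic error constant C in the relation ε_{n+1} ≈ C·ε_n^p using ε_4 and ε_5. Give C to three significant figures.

3.18

C ≈ ε_5 / ε_4^1.618
  = 1.641×10⁻⁷ / (3.136×10⁻⁵)^1.618
  = 1.641×10⁻⁷ / 5.16579e-08 ≈ 3.1767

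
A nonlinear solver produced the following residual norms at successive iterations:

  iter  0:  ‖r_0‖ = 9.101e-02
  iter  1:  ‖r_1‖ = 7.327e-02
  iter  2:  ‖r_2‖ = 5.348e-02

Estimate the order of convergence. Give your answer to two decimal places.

1.45

p ≈ ln(‖r_2‖/‖r_1‖) / ln(‖r_1‖/‖r_0‖)
  = ln(5.348e-02/7.327e-02) / ln(7.327e-02/9.101e-02)
  = ln(0.729903) / ln(0.805076)
  = -0.31484 / -0.21682 ≈ 1.45208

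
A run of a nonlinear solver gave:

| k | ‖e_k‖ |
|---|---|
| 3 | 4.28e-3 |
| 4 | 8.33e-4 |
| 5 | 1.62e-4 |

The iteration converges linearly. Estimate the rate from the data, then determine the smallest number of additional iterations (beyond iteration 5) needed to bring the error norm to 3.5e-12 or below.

11

Rate ρ ≈ ‖e_5‖/‖e_4‖ = 1.62e-4/8.33e-4 = 0.1945.
After j more steps, ‖e_{5+j}‖ ≈ 1.62e-4·ρ^j; need ρ^j ≤ 3.5e-12/1.62e-4 = 2.16049e-08.
j ≥ ln(2.16049e-08)/ln(0.1945) = -17.6503/-1.63732 = 10.780.
So 11 more iterations are needed.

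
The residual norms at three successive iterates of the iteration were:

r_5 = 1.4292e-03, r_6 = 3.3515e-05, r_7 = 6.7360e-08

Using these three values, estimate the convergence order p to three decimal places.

p ≈ ln(r_7/r_6) / ln(r_6/r_5)
  = ln(6.7360e-08/3.3515e-05) / ln(3.3515e-05/1.4292e-03)
  = ln(0.00200985) / ln(0.0234502)
  = -6.209695 / -3.752876 ≈ 1.654650

1.655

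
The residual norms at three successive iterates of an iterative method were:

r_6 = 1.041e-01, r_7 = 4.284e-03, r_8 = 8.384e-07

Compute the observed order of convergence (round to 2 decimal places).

2.68

p ≈ ln(r_8/r_7) / ln(r_7/r_6)
  = ln(8.384e-07/4.284e-03) / ln(4.284e-03/1.041e-01)
  = ln(0.000195705) / ln(0.0411527)
  = -8.53890 / -3.19047 ≈ 2.67638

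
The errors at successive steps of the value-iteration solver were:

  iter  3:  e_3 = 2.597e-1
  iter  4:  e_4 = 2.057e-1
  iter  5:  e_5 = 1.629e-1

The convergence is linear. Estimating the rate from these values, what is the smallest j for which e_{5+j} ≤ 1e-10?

91

Rate ρ ≈ e_5/e_4 = 1.629e-1/2.057e-1 = 0.7919.
After j more steps, e_{5+j} ≈ 1.629e-1·ρ^j; need ρ^j ≤ 1e-10/1.629e-1 = 6.13874e-10.
j ≥ ln(6.13874e-10)/ln(0.7919) = -21.2112/-0.23332 = 90.910.
So 91 more iterations are needed.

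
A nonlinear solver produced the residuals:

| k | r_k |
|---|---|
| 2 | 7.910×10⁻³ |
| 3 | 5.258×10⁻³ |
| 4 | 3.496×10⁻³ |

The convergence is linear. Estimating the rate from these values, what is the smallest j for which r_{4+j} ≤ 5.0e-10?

39

Rate ρ ≈ r_4/r_3 = 3.496×10⁻³/5.258×10⁻³ = 0.6649.
After j more steps, r_{4+j} ≈ 3.496×10⁻³·ρ^j; need ρ^j ≤ 5.0e-10/3.496×10⁻³ = 1.43021e-07.
j ≥ ln(1.43021e-07)/ln(0.6649) = -15.7603/-0.40812 = 38.617.
So 39 more iterations are needed.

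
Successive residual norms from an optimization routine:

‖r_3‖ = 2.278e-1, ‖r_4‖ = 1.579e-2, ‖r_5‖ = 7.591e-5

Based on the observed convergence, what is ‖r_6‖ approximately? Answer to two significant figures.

First estimate the order: p ≈ ln(‖r_5‖/‖r_4‖) / ln(‖r_4‖/‖r_3‖) = ln(7.591e-5/1.579e-2)/ln(1.579e-2/2.278e-1) = ln(0.00480747)/ln(0.0693152) ≈ 1.9998.
Then ‖r_6‖ ≈ ‖r_5‖·(‖r_5‖/‖r_4‖)^p = 7.591e-5·(0.00480747)^1.9998 = 7.591e-5·2.31365e-05 ≈ 1.756e-09.

1.8e-9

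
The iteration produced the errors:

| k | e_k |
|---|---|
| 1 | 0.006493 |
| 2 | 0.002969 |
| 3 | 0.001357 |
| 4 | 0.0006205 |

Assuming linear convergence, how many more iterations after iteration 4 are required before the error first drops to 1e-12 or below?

Rate ρ ≈ e_4/e_3 = 0.0006205/0.001357 = 0.4573.
After j more steps, e_{4+j} ≈ 0.0006205·ρ^j; need ρ^j ≤ 1e-12/0.0006205 = 1.6116e-09.
j ≥ ln(1.6116e-09)/ln(0.4573) = -20.2460/-0.78242 = 25.876.
So 26 more iterations are needed.

26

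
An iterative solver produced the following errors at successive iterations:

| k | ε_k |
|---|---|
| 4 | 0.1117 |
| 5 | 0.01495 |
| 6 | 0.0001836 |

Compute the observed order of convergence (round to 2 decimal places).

2.19

p ≈ ln(ε_6/ε_5) / ln(ε_5/ε_4)
  = ln(0.0001836/0.01495) / ln(0.01495/0.1117)
  = ln(0.0122809) / ln(0.133841)
  = -4.39971 / -2.01110 ≈ 2.18771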